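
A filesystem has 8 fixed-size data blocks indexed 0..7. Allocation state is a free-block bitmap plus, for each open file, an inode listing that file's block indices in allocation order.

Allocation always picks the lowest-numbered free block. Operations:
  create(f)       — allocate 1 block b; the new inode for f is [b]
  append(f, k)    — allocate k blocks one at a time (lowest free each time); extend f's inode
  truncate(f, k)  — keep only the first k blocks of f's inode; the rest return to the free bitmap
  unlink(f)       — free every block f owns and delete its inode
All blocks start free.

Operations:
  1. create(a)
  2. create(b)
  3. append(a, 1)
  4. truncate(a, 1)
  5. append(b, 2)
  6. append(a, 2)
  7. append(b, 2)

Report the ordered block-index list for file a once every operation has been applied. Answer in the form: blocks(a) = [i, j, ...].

create(a): bitmap=F....... | a=[0]
create(b): bitmap=FF...... | a=[0] b=[1]
append(a, 1): bitmap=FFF..... | a=[0, 2] b=[1]
truncate(a, 1): bitmap=FF...... | a=[0] b=[1]
append(b, 2): bitmap=FFFF.... | a=[0] b=[1, 2, 3]
append(a, 2): bitmap=FFFFFF.. | a=[0, 4, 5] b=[1, 2, 3]
append(b, 2): bitmap=FFFFFFFF | a=[0, 4, 5] b=[1, 2, 3, 6, 7]

blocks(a) = [0, 4, 5]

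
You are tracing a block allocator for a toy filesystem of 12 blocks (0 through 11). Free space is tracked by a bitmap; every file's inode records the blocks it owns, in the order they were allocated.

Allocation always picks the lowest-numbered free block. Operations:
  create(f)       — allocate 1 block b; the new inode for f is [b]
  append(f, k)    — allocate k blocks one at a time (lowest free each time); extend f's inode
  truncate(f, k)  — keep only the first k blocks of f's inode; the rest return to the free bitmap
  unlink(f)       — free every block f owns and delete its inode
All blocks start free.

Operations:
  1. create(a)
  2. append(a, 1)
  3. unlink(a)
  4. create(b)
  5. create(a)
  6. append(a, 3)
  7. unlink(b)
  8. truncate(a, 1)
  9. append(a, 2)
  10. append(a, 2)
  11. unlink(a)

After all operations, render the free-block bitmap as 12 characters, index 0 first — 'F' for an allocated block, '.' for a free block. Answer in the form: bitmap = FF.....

bitmap = ............

after create(a) → a:[0]  free=[F...........]
after append(a, 1) → a:[0, 1]  free=[FF..........]
after unlink(a) →   free=[............]
after create(b) → b:[0]  free=[F...........]
after create(a) → a:[1], b:[0]  free=[FF..........]
after append(a, 3) → a:[1, 2, 3, 4], b:[0]  free=[FFFFF.......]
after unlink(b) → a:[1, 2, 3, 4]  free=[.FFFF.......]
after truncate(a, 1) → a:[1]  free=[.F..........]
after append(a, 2) → a:[1, 0, 2]  free=[FFF.........]
after append(a, 2) → a:[1, 0, 2, 3, 4]  free=[FFFFF.......]
after unlink(a) →   free=[............]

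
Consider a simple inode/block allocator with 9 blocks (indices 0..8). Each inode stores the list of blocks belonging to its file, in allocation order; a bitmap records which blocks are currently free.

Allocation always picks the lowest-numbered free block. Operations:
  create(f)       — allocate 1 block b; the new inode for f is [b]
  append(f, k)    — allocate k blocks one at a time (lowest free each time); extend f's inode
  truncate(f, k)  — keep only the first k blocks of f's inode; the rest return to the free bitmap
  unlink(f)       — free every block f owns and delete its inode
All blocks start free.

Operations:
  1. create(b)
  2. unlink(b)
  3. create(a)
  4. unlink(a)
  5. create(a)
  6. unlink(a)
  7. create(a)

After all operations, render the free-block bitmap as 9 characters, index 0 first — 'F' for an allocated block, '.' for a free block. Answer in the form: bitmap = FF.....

[1] create(b) — b=0 (map F........)
[2] unlink(b) —  (map .........)
[3] create(a) — a=0 (map F........)
[4] unlink(a) —  (map .........)
[5] create(a) — a=0 (map F........)
[6] unlink(a) —  (map .........)
[7] create(a) — a=0 (map F........)

bitmap = F........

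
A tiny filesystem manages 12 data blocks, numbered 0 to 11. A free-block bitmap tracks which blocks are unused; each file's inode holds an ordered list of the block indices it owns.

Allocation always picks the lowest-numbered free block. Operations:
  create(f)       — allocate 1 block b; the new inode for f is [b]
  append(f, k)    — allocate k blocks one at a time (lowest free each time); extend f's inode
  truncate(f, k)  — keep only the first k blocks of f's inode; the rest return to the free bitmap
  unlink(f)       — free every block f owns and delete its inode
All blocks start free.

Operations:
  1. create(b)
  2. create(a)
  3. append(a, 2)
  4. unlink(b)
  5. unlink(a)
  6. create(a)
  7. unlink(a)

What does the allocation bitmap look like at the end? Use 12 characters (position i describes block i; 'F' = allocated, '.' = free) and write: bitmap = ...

[1] create(b) — b=0 (map F...........)
[2] create(a) — a=1 b=0 (map FF..........)
[3] append(a, 2) — a=1,2,3 b=0 (map FFFF........)
[4] unlink(b) — a=1,2,3 (map .FFF........)
[5] unlink(a) —  (map ............)
[6] create(a) — a=0 (map F...........)
[7] unlink(a) —  (map ............)

bitmap = ............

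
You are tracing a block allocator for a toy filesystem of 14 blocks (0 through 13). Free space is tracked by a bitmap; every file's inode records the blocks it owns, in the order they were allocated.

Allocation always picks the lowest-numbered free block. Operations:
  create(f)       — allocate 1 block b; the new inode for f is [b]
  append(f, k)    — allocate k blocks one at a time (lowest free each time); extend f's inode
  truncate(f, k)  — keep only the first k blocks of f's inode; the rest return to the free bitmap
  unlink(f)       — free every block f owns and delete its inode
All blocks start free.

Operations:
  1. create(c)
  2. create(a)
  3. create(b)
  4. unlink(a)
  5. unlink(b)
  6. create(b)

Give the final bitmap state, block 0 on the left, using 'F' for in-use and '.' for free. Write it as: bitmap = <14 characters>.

  1. create(c)  ⇒  F.............  {c→[0]}
  2. create(a)  ⇒  FF............  {a→[1]; c→[0]}
  3. create(b)  ⇒  FFF...........  {a→[1]; b→[2]; c→[0]}
  4. unlink(a)  ⇒  F.F...........  {b→[2]; c→[0]}
  5. unlink(b)  ⇒  F.............  {c→[0]}
  6. create(b)  ⇒  FF............  {b→[1]; c→[0]}

bitmap = FF............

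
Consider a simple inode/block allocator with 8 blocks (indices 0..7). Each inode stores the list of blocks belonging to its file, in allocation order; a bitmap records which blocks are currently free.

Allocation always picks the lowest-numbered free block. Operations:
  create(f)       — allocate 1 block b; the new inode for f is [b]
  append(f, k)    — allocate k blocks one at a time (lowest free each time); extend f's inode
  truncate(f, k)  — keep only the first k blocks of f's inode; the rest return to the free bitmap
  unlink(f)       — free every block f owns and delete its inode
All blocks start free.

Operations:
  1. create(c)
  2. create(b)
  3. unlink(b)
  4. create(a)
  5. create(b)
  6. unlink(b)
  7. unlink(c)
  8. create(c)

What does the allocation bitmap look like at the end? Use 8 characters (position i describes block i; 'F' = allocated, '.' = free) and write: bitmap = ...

[1] create(c) — c=0 (map F.......)
[2] create(b) — b=1 c=0 (map FF......)
[3] unlink(b) — c=0 (map F.......)
[4] create(a) — a=1 c=0 (map FF......)
[5] create(b) — a=1 b=2 c=0 (map FFF.....)
[6] unlink(b) — a=1 c=0 (map FF......)
[7] unlink(c) — a=1 (map .F......)
[8] create(c) — a=1 c=0 (map FF......)

bitmap = FF......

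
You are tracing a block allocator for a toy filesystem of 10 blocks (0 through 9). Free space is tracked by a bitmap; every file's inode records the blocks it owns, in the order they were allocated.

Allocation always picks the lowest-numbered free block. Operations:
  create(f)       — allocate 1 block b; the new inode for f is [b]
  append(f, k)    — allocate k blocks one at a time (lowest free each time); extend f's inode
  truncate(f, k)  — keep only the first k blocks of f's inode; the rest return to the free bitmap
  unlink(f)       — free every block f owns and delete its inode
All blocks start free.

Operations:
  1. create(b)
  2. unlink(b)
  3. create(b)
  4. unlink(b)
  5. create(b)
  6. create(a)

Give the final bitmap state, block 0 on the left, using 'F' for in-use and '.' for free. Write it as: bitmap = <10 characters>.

bitmap = FF........

[1] create(b) — b=0 (map F.........)
[2] unlink(b) —  (map ..........)
[3] create(b) — b=0 (map F.........)
[4] unlink(b) —  (map ..........)
[5] create(b) — b=0 (map F.........)
[6] create(a) — a=1 b=0 (map FF........)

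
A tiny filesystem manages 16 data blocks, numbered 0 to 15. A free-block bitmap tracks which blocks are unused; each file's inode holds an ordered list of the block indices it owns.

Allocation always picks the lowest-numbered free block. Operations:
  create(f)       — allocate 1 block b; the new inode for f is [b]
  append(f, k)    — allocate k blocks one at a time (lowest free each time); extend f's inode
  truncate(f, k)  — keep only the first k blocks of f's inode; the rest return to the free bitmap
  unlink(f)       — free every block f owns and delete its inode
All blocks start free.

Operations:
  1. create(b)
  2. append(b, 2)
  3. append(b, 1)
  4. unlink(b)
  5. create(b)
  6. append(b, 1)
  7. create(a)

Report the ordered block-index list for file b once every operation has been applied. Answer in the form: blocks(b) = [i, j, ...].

create(b): bitmap=F............... | b=[0]
append(b, 2): bitmap=FFF............. | b=[0, 1, 2]
append(b, 1): bitmap=FFFF............ | b=[0, 1, 2, 3]
unlink(b): bitmap=................ | 
create(b): bitmap=F............... | b=[0]
append(b, 1): bitmap=FF.............. | b=[0, 1]
create(a): bitmap=FFF............. | a=[2] b=[0, 1]

blocks(b) = [0, 1]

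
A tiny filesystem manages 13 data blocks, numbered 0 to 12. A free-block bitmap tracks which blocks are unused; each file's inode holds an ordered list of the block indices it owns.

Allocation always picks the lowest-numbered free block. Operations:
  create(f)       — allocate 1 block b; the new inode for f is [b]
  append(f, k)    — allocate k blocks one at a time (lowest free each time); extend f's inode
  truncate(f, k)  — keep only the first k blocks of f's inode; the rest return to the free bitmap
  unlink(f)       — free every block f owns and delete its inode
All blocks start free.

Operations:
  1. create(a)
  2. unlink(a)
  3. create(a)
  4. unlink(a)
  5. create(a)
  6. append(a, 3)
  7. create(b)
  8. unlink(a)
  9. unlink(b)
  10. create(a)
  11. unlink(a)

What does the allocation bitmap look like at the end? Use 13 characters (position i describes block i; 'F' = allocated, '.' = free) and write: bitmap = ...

[1] create(a) — a=0 (map F............)
[2] unlink(a) —  (map .............)
[3] create(a) — a=0 (map F............)
[4] unlink(a) —  (map .............)
[5] create(a) — a=0 (map F............)
[6] append(a, 3) — a=0,1,2,3 (map FFFF.........)
[7] create(b) — a=0,1,2,3 b=4 (map FFFFF........)
[8] unlink(a) — b=4 (map ....F........)
[9] unlink(b) —  (map .............)
[10] create(a) — a=0 (map F............)
[11] unlink(a) —  (map .............)

bitmap = .............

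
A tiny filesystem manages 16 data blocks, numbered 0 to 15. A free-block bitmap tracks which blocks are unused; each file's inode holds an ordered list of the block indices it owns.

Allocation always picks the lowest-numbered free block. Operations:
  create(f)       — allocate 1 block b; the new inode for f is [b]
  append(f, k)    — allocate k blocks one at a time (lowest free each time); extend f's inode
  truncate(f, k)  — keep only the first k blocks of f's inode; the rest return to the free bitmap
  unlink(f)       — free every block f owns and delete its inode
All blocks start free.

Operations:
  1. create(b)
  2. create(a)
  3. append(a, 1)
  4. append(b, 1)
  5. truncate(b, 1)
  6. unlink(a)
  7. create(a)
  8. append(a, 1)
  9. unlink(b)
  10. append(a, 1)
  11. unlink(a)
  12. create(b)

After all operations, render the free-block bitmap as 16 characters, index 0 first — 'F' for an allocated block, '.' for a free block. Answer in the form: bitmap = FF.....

[1] create(b) — b=0 (map F...............)
[2] create(a) — a=1 b=0 (map FF..............)
[3] append(a, 1) — a=1,2 b=0 (map FFF.............)
[4] append(b, 1) — a=1,2 b=0,3 (map FFFF............)
[5] truncate(b, 1) — a=1,2 b=0 (map FFF.............)
[6] unlink(a) — b=0 (map F...............)
[7] create(a) — a=1 b=0 (map FF..............)
[8] append(a, 1) — a=1,2 b=0 (map FFF.............)
[9] unlink(b) — a=1,2 (map .FF.............)
[10] append(a, 1) — a=1,2,0 (map FFF.............)
[11] unlink(a) —  (map ................)
[12] create(b) — b=0 (map F...............)

bitmap = F...............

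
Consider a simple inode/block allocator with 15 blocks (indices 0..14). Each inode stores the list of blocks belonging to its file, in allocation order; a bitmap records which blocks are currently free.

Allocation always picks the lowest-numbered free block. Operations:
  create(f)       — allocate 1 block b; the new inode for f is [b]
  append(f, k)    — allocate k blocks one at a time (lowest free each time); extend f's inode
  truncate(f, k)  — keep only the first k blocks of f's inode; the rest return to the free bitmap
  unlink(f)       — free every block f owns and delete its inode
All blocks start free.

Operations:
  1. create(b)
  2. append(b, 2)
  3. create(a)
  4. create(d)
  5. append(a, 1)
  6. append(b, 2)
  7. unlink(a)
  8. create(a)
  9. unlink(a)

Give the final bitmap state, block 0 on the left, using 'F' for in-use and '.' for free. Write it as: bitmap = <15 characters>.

bitmap = FFF.F.FF.......

create(b): bitmap=F.............. | b=[0]
append(b, 2): bitmap=FFF............ | b=[0, 1, 2]
create(a): bitmap=FFFF........... | a=[3] b=[0, 1, 2]
create(d): bitmap=FFFFF.......... | a=[3] b=[0, 1, 2] d=[4]
append(a, 1): bitmap=FFFFFF......... | a=[3, 5] b=[0, 1, 2] d=[4]
append(b, 2): bitmap=FFFFFFFF....... | a=[3, 5] b=[0, 1, 2, 6, 7] d=[4]
unlink(a): bitmap=FFF.F.FF....... | b=[0, 1, 2, 6, 7] d=[4]
create(a): bitmap=FFFFF.FF....... | a=[3] b=[0, 1, 2, 6, 7] d=[4]
unlink(a): bitmap=FFF.F.FF....... | b=[0, 1, 2, 6, 7] d=[4]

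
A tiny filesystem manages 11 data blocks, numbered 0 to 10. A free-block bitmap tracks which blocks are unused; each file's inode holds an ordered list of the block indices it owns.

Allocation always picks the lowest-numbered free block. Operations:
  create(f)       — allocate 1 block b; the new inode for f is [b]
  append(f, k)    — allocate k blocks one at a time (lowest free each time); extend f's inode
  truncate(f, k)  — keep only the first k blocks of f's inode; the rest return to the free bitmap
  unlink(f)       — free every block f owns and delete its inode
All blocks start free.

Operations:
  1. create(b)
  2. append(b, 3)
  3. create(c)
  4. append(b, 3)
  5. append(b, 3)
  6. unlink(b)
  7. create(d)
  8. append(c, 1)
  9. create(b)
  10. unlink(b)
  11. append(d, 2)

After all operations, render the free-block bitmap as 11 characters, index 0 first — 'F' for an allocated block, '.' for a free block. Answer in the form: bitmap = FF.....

[1] create(b) — b=0 (map F..........)
[2] append(b, 3) — b=0,1,2,3 (map FFFF.......)
[3] create(c) — b=0,1,2,3 c=4 (map FFFFF......)
[4] append(b, 3) — b=0,1,2,3,5,6,7 c=4 (map FFFFFFFF...)
[5] append(b, 3) — b=0,1,2,3,5,6,7,8,9,10 c=4 (map FFFFFFFFFFF)
[6] unlink(b) — c=4 (map ....F......)
[7] create(d) — c=4 d=0 (map F...F......)
[8] append(c, 1) — c=4,1 d=0 (map FF..F......)
[9] create(b) — b=2 c=4,1 d=0 (map FFF.F......)
[10] unlink(b) — c=4,1 d=0 (map FF..F......)
[11] append(d, 2) — c=4,1 d=0,2,3 (map FFFFF......)

bitmap = FFFFF......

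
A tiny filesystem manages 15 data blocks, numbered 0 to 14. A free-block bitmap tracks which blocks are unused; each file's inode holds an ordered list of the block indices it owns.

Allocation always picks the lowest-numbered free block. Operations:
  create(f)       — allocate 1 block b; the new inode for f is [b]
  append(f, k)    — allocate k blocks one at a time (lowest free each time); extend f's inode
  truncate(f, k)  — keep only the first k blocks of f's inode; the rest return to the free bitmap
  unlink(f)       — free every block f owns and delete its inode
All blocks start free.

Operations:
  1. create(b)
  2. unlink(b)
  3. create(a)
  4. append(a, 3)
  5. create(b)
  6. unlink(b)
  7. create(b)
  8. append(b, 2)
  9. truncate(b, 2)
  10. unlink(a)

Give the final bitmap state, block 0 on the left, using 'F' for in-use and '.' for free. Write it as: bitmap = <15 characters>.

after create(b) → b:[0]  free=[F..............]
after unlink(b) →   free=[...............]
after create(a) → a:[0]  free=[F..............]
after append(a, 3) → a:[0, 1, 2, 3]  free=[FFFF...........]
after create(b) → a:[0, 1, 2, 3], b:[4]  free=[FFFFF..........]
after unlink(b) → a:[0, 1, 2, 3]  free=[FFFF...........]
after create(b) → a:[0, 1, 2, 3], b:[4]  free=[FFFFF..........]
after append(b, 2) → a:[0, 1, 2, 3], b:[4, 5, 6]  free=[FFFFFFF........]
after truncate(b, 2) → a:[0, 1, 2, 3], b:[4, 5]  free=[FFFFFF.........]
after unlink(a) → b:[4, 5]  free=[....FF.........]

bitmap = ....FF.........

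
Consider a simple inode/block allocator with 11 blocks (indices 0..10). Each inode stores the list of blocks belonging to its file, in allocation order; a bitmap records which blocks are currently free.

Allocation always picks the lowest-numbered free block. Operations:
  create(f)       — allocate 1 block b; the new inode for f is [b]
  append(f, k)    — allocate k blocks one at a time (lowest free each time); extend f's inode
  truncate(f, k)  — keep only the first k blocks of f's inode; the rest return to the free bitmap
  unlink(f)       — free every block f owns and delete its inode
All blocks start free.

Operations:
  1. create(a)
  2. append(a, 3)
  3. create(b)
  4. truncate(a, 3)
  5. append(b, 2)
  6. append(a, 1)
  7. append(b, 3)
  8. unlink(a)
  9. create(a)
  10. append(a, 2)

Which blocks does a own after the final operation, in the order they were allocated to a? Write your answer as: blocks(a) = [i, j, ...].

after create(a) → a:[0]  free=[F..........]
after append(a, 3) → a:[0, 1, 2, 3]  free=[FFFF.......]
after create(b) → a:[0, 1, 2, 3], b:[4]  free=[FFFFF......]
after truncate(a, 3) → a:[0, 1, 2], b:[4]  free=[FFF.F......]
after append(b, 2) → a:[0, 1, 2], b:[4, 3, 5]  free=[FFFFFF.....]
after append(a, 1) → a:[0, 1, 2, 6], b:[4, 3, 5]  free=[FFFFFFF....]
after append(b, 3) → a:[0, 1, 2, 6], b:[4, 3, 5, 7, 8, 9]  free=[FFFFFFFFFF.]
after unlink(a) → b:[4, 3, 5, 7, 8, 9]  free=[...FFF.FFF.]
after create(a) → a:[0], b:[4, 3, 5, 7, 8, 9]  free=[F..FFF.FFF.]
after append(a, 2) → a:[0, 1, 2], b:[4, 3, 5, 7, 8, 9]  free=[FFFFFF.FFF.]

blocks(a) = [0, 1, 2]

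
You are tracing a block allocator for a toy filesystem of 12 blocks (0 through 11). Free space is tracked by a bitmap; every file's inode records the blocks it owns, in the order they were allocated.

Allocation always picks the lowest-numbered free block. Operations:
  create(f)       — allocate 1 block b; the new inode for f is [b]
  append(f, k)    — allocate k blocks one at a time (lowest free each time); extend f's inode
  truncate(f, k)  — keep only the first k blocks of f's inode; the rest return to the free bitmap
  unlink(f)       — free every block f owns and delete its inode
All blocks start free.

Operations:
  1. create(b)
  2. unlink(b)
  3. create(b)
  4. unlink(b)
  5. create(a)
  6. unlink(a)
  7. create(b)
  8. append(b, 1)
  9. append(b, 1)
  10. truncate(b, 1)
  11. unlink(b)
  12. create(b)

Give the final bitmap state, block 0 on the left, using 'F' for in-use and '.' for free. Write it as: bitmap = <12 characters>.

bitmap = F...........

  1. create(b)  ⇒  F...........  {b→[0]}
  2. unlink(b)  ⇒  ............  {}
  3. create(b)  ⇒  F...........  {b→[0]}
  4. unlink(b)  ⇒  ............  {}
  5. create(a)  ⇒  F...........  {a→[0]}
  6. unlink(a)  ⇒  ............  {}
  7. create(b)  ⇒  F...........  {b→[0]}
  8. append(b, 1)  ⇒  FF..........  {b→[0, 1]}
  9. append(b, 1)  ⇒  FFF.........  {b→[0, 1, 2]}
  10. truncate(b, 1)  ⇒  F...........  {b→[0]}
  11. unlink(b)  ⇒  ............  {}
  12. create(b)  ⇒  F...........  {b→[0]}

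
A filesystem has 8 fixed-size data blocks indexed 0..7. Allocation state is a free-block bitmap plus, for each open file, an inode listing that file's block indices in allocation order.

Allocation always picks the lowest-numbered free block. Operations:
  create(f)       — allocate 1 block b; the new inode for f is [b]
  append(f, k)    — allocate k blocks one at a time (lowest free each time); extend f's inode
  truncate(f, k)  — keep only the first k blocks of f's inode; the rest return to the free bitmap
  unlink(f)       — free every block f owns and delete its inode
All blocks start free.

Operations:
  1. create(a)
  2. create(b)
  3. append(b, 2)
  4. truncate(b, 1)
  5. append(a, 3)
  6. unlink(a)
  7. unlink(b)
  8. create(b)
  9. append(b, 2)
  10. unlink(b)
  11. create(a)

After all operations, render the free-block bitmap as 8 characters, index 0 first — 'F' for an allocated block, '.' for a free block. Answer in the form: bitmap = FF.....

create(a): bitmap=F....... | a=[0]
create(b): bitmap=FF...... | a=[0] b=[1]
append(b, 2): bitmap=FFFF.... | a=[0] b=[1, 2, 3]
truncate(b, 1): bitmap=FF...... | a=[0] b=[1]
append(a, 3): bitmap=FFFFF... | a=[0, 2, 3, 4] b=[1]
unlink(a): bitmap=.F...... | b=[1]
unlink(b): bitmap=........ | 
create(b): bitmap=F....... | b=[0]
append(b, 2): bitmap=FFF..... | b=[0, 1, 2]
unlink(b): bitmap=........ | 
create(a): bitmap=F....... | a=[0]

bitmap = F.......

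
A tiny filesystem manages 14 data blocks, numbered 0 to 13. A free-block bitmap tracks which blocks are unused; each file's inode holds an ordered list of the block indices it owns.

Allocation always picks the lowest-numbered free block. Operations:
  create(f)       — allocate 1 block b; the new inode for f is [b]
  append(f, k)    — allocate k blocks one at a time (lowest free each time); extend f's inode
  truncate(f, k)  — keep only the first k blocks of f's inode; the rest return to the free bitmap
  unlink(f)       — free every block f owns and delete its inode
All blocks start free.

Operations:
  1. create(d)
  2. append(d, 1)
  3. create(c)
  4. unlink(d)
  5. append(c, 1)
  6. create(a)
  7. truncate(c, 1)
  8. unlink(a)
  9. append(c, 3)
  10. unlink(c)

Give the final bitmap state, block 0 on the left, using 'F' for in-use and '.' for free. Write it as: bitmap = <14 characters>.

create(d): bitmap=F............. | d=[0]
append(d, 1): bitmap=FF............ | d=[0, 1]
create(c): bitmap=FFF........... | c=[2] d=[0, 1]
unlink(d): bitmap=..F........... | c=[2]
append(c, 1): bitmap=F.F........... | c=[2, 0]
create(a): bitmap=FFF........... | a=[1] c=[2, 0]
truncate(c, 1): bitmap=.FF........... | a=[1] c=[2]
unlink(a): bitmap=..F........... | c=[2]
append(c, 3): bitmap=FFFF.......... | c=[2, 0, 1, 3]
unlink(c): bitmap=.............. | 

bitmap = ..............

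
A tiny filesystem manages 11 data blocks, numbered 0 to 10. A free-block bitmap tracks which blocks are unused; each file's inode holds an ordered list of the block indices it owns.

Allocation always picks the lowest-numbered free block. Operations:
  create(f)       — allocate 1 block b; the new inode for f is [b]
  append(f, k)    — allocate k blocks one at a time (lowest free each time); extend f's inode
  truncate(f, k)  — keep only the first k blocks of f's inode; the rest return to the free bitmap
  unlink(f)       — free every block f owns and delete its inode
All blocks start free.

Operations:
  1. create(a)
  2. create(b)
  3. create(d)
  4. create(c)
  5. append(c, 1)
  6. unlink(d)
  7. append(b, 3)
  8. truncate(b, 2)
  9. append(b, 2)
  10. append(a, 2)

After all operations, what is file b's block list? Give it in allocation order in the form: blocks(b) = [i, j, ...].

create(a): bitmap=F.......... | a=[0]
create(b): bitmap=FF......... | a=[0] b=[1]
create(d): bitmap=FFF........ | a=[0] b=[1] d=[2]
create(c): bitmap=FFFF....... | a=[0] b=[1] c=[3] d=[2]
append(c, 1): bitmap=FFFFF...... | a=[0] b=[1] c=[3, 4] d=[2]
unlink(d): bitmap=FF.FF...... | a=[0] b=[1] c=[3, 4]
append(b, 3): bitmap=FFFFFFF.... | a=[0] b=[1, 2, 5, 6] c=[3, 4]
truncate(b, 2): bitmap=FFFFF...... | a=[0] b=[1, 2] c=[3, 4]
append(b, 2): bitmap=FFFFFFF.... | a=[0] b=[1, 2, 5, 6] c=[3, 4]
append(a, 2): bitmap=FFFFFFFFF.. | a=[0, 7, 8] b=[1, 2, 5, 6] c=[3, 4]

blocks(b) = [1, 2, 5, 6]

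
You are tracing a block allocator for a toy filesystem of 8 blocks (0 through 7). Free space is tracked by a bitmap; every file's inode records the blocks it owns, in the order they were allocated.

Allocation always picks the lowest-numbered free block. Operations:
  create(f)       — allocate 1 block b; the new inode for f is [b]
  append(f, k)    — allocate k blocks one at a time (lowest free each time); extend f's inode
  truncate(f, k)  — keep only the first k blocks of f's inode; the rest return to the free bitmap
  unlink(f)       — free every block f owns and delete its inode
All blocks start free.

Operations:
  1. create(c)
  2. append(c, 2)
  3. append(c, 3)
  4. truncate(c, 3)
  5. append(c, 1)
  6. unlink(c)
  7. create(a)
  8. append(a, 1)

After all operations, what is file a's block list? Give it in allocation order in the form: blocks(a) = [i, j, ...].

blocks(a) = [0, 1]

  1. create(c)  ⇒  F.......  {c→[0]}
  2. append(c, 2)  ⇒  FFF.....  {c→[0, 1, 2]}
  3. append(c, 3)  ⇒  FFFFFF..  {c→[0, 1, 2, 3, 4, 5]}
  4. truncate(c, 3)  ⇒  FFF.....  {c→[0, 1, 2]}
  5. append(c, 1)  ⇒  FFFF....  {c→[0, 1, 2, 3]}
  6. unlink(c)  ⇒  ........  {}
  7. create(a)  ⇒  F.......  {a→[0]}
  8. append(a, 1)  ⇒  FF......  {a→[0, 1]}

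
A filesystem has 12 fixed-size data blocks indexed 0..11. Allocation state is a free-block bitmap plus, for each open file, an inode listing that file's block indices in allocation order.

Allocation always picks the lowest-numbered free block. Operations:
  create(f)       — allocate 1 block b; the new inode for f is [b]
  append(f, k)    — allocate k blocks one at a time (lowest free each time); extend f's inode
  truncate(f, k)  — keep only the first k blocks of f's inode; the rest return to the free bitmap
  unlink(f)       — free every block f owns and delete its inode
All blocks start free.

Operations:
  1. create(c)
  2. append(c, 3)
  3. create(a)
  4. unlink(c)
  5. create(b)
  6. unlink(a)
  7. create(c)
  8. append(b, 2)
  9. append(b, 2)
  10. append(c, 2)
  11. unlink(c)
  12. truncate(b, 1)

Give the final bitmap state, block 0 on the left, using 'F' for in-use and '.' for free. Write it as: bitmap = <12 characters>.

[1] create(c) — c=0 (map F...........)
[2] append(c, 3) — c=0,1,2,3 (map FFFF........)
[3] create(a) — a=4 c=0,1,2,3 (map FFFFF.......)
[4] unlink(c) — a=4 (map ....F.......)
[5] create(b) — a=4 b=0 (map F...F.......)
[6] unlink(a) — b=0 (map F...........)
[7] create(c) — b=0 c=1 (map FF..........)
[8] append(b, 2) — b=0,2,3 c=1 (map FFFF........)
[9] append(b, 2) — b=0,2,3,4,5 c=1 (map FFFFFF......)
[10] append(c, 2) — b=0,2,3,4,5 c=1,6,7 (map FFFFFFFF....)
[11] unlink(c) — b=0,2,3,4,5 (map F.FFFF......)
[12] truncate(b, 1) — b=0 (map F...........)

bitmap = F...........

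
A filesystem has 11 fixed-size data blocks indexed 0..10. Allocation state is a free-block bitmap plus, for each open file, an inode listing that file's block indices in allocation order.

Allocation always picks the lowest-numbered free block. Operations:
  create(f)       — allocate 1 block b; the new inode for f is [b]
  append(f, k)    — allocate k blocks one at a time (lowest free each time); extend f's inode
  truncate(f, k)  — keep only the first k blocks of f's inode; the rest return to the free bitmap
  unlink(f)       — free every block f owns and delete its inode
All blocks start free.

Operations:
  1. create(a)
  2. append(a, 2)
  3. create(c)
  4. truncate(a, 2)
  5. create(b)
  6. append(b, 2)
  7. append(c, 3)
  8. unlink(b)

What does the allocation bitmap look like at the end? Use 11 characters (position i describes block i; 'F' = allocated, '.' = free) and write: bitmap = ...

bitmap = FF.F..FFF..

[1] create(a) — a=0 (map F..........)
[2] append(a, 2) — a=0,1,2 (map FFF........)
[3] create(c) — a=0,1,2 c=3 (map FFFF.......)
[4] truncate(a, 2) — a=0,1 c=3 (map FF.F.......)
[5] create(b) — a=0,1 b=2 c=3 (map FFFF.......)
[6] append(b, 2) — a=0,1 b=2,4,5 c=3 (map FFFFFF.....)
[7] append(c, 3) — a=0,1 b=2,4,5 c=3,6,7,8 (map FFFFFFFFF..)
[8] unlink(b) — a=0,1 c=3,6,7,8 (map FF.F..FFF..)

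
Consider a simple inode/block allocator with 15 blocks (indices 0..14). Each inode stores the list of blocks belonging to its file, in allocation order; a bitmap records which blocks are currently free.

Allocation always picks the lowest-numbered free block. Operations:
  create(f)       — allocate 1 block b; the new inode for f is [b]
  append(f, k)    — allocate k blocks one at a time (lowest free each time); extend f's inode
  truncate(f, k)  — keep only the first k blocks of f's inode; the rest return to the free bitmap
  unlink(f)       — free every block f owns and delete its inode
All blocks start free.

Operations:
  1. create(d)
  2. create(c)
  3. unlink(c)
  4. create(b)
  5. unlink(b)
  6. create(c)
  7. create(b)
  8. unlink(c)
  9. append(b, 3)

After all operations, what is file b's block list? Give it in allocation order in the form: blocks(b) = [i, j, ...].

create(d): bitmap=F.............. | d=[0]
create(c): bitmap=FF............. | c=[1] d=[0]
unlink(c): bitmap=F.............. | d=[0]
create(b): bitmap=FF............. | b=[1] d=[0]
unlink(b): bitmap=F.............. | d=[0]
create(c): bitmap=FF............. | c=[1] d=[0]
create(b): bitmap=FFF............ | b=[2] c=[1] d=[0]
unlink(c): bitmap=F.F............ | b=[2] d=[0]
append(b, 3): bitmap=FFFFF.......... | b=[2, 1, 3, 4] d=[0]

blocks(b) = [2, 1, 3, 4]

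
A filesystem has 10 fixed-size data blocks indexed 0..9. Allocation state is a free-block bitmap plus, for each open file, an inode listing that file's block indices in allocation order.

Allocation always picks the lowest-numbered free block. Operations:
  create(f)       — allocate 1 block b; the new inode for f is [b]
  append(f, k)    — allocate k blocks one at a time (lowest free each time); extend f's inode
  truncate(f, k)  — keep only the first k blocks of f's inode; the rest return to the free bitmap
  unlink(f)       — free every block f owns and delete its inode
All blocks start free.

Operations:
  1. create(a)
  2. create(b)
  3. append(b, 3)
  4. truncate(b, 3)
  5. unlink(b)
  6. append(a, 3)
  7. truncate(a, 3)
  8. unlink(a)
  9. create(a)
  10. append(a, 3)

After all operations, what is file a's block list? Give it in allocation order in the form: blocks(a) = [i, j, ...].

blocks(a) = [0, 1, 2, 3]

[1] create(a) — a=0 (map F.........)
[2] create(b) — a=0 b=1 (map FF........)
[3] append(b, 3) — a=0 b=1,2,3,4 (map FFFFF.....)
[4] truncate(b, 3) — a=0 b=1,2,3 (map FFFF......)
[5] unlink(b) — a=0 (map F.........)
[6] append(a, 3) — a=0,1,2,3 (map FFFF......)
[7] truncate(a, 3) — a=0,1,2 (map FFF.......)
[8] unlink(a) —  (map ..........)
[9] create(a) — a=0 (map F.........)
[10] append(a, 3) — a=0,1,2,3 (map FFFF......)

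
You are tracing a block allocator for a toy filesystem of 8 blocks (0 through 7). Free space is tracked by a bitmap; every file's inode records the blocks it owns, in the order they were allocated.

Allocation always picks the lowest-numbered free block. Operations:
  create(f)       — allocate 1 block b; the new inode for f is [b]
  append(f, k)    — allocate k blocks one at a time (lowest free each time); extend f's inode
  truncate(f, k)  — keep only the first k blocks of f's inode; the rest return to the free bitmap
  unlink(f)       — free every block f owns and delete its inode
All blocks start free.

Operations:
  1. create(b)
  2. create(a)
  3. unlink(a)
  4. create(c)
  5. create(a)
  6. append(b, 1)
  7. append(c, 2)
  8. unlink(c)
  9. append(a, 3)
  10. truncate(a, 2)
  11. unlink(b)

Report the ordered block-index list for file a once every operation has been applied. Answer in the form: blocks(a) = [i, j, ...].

after create(b) → b:[0]  free=[F.......]
after create(a) → a:[1], b:[0]  free=[FF......]
after unlink(a) → b:[0]  free=[F.......]
after create(c) → b:[0], c:[1]  free=[FF......]
after create(a) → a:[2], b:[0], c:[1]  free=[FFF.....]
after append(b, 1) → a:[2], b:[0, 3], c:[1]  free=[FFFF....]
after append(c, 2) → a:[2], b:[0, 3], c:[1, 4, 5]  free=[FFFFFF..]
after unlink(c) → a:[2], b:[0, 3]  free=[F.FF....]
after append(a, 3) → a:[2, 1, 4, 5], b:[0, 3]  free=[FFFFFF..]
after truncate(a, 2) → a:[2, 1], b:[0, 3]  free=[FFFF....]
after unlink(b) → a:[2, 1]  free=[.FF.....]

blocks(a) = [2, 1]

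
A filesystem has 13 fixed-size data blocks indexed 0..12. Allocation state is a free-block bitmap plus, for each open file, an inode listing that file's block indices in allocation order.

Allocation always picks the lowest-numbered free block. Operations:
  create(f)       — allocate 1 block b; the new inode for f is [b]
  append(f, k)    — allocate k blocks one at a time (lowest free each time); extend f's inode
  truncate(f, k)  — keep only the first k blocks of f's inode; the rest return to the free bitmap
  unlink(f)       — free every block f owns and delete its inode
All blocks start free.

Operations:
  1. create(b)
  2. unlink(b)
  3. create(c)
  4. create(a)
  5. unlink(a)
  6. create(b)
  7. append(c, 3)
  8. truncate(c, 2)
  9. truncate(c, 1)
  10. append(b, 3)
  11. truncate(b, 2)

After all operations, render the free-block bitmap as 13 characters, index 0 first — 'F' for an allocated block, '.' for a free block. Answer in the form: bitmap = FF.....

bitmap = FFF..........

[1] create(b) — b=0 (map F............)
[2] unlink(b) —  (map .............)
[3] create(c) — c=0 (map F............)
[4] create(a) — a=1 c=0 (map FF...........)
[5] unlink(a) — c=0 (map F............)
[6] create(b) — b=1 c=0 (map FF...........)
[7] append(c, 3) — b=1 c=0,2,3,4 (map FFFFF........)
[8] truncate(c, 2) — b=1 c=0,2 (map FFF..........)
[9] truncate(c, 1) — b=1 c=0 (map FF...........)
[10] append(b, 3) — b=1,2,3,4 c=0 (map FFFFF........)
[11] truncate(b, 2) — b=1,2 c=0 (map FFF..........)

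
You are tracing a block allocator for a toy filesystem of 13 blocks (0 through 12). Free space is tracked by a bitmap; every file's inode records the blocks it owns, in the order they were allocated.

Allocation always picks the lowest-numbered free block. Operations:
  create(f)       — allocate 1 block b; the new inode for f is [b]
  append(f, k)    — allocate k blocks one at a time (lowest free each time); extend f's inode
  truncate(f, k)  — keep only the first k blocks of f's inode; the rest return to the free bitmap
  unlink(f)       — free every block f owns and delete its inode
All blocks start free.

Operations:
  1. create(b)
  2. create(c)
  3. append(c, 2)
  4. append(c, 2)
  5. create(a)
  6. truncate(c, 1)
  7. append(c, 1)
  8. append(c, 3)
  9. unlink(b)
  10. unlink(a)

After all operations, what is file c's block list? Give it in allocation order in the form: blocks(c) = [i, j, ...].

  1. create(b)  ⇒  F............  {b→[0]}
  2. create(c)  ⇒  FF...........  {b→[0]; c→[1]}
  3. append(c, 2)  ⇒  FFFF.........  {b→[0]; c→[1, 2, 3]}
  4. append(c, 2)  ⇒  FFFFFF.......  {b→[0]; c→[1, 2, 3, 4, 5]}
  5. create(a)  ⇒  FFFFFFF......  {a→[6]; b→[0]; c→[1, 2, 3, 4, 5]}
  6. truncate(c, 1)  ⇒  FF....F......  {a→[6]; b→[0]; c→[1]}
  7. append(c, 1)  ⇒  FFF...F......  {a→[6]; b→[0]; c→[1, 2]}
  8. append(c, 3)  ⇒  FFFFFFF......  {a→[6]; b→[0]; c→[1, 2, 3, 4, 5]}
  9. unlink(b)  ⇒  .FFFFFF......  {a→[6]; c→[1, 2, 3, 4, 5]}
  10. unlink(a)  ⇒  .FFFFF.......  {c→[1, 2, 3, 4, 5]}

blocks(c) = [1, 2, 3, 4, 5]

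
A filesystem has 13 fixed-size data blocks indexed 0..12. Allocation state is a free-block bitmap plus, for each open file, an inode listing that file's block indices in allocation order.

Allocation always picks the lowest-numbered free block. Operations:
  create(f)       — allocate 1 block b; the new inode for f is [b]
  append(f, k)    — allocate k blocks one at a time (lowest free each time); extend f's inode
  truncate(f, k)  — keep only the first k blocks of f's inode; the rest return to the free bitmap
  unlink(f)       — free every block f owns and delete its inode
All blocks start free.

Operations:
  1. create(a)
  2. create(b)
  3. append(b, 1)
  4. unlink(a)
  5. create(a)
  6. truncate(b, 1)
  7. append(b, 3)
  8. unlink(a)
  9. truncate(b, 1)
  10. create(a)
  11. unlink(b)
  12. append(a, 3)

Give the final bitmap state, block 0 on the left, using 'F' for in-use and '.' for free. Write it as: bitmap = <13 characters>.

bitmap = FFFF.........

after create(a) → a:[0]  free=[F............]
after create(b) → a:[0], b:[1]  free=[FF...........]
after append(b, 1) → a:[0], b:[1, 2]  free=[FFF..........]
after unlink(a) → b:[1, 2]  free=[.FF..........]
after create(a) → a:[0], b:[1, 2]  free=[FFF..........]
after truncate(b, 1) → a:[0], b:[1]  free=[FF...........]
after append(b, 3) → a:[0], b:[1, 2, 3, 4]  free=[FFFFF........]
after unlink(a) → b:[1, 2, 3, 4]  free=[.FFFF........]
after truncate(b, 1) → b:[1]  free=[.F...........]
after create(a) → a:[0], b:[1]  free=[FF...........]
after unlink(b) → a:[0]  free=[F............]
after append(a, 3) → a:[0, 1, 2, 3]  free=[FFFF.........]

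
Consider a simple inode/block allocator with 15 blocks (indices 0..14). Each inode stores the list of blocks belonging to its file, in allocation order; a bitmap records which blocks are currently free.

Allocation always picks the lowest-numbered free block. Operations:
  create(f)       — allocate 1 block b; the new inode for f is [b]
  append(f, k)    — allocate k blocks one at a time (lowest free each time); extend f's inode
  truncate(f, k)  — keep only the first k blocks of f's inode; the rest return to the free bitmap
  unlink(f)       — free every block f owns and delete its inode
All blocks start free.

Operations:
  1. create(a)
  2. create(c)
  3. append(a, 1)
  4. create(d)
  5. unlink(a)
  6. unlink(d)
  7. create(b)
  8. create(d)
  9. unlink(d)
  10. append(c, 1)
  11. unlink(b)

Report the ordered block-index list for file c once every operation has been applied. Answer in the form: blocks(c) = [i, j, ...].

create(a): bitmap=F.............. | a=[0]
create(c): bitmap=FF............. | a=[0] c=[1]
append(a, 1): bitmap=FFF............ | a=[0, 2] c=[1]
create(d): bitmap=FFFF........... | a=[0, 2] c=[1] d=[3]
unlink(a): bitmap=.F.F........... | c=[1] d=[3]
unlink(d): bitmap=.F............. | c=[1]
create(b): bitmap=FF............. | b=[0] c=[1]
create(d): bitmap=FFF............ | b=[0] c=[1] d=[2]
unlink(d): bitmap=FF............. | b=[0] c=[1]
append(c, 1): bitmap=FFF............ | b=[0] c=[1, 2]
unlink(b): bitmap=.FF............ | c=[1, 2]

blocks(c) = [1, 2]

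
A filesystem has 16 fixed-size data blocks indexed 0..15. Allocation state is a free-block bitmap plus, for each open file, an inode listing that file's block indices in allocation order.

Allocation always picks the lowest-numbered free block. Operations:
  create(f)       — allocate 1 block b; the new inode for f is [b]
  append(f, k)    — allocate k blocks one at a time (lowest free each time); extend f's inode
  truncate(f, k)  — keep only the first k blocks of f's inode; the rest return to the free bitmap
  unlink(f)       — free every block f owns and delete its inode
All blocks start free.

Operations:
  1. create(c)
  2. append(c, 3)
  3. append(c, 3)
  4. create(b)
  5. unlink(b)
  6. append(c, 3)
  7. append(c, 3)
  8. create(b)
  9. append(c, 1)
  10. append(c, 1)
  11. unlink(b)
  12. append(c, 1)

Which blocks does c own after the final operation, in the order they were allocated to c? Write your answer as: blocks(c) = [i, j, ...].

blocks(c) = [0, 1, 2, 3, 4, 5, 6, 7, 8, 9, 10, 11, 12, 14, 15, 13]

[1] create(c) — c=0 (map F...............)
[2] append(c, 3) — c=0,1,2,3 (map FFFF............)
[3] append(c, 3) — c=0,1,2,3,4,5,6 (map FFFFFFF.........)
[4] create(b) — b=7 c=0,1,2,3,4,5,6 (map FFFFFFFF........)
[5] unlink(b) — c=0,1,2,3,4,5,6 (map FFFFFFF.........)
[6] append(c, 3) — c=0,1,2,3,4,5,6,7,8,9 (map FFFFFFFFFF......)
[7] append(c, 3) — c=0,1,2,3,4,5,6,7,8,9,10,11,12 (map FFFFFFFFFFFFF...)
[8] create(b) — b=13 c=0,1,2,3,4,5,6,7,8,9,10,11,12 (map FFFFFFFFFFFFFF..)
[9] append(c, 1) — b=13 c=0,1,2,3,4,5,6,7,8,9,10,11,12,14 (map FFFFFFFFFFFFFFF.)
[10] append(c, 1) — b=13 c=0,1,2,3,4,5,6,7,8,9,10,11,12,14,15 (map FFFFFFFFFFFFFFFF)
[11] unlink(b) — c=0,1,2,3,4,5,6,7,8,9,10,11,12,14,15 (map FFFFFFFFFFFFF.FF)
[12] append(c, 1) — c=0,1,2,3,4,5,6,7,8,9,10,11,12,14,15,13 (map FFFFFFFFFFFFFFFF)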